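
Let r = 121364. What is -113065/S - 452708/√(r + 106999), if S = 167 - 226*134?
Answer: 113065/30117 - 452708*√228363/228363 ≈ -943.58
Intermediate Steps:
S = -30117 (S = 167 - 30284 = -30117)
-113065/S - 452708/√(r + 106999) = -113065/(-30117) - 452708/√(121364 + 106999) = -113065*(-1/30117) - 452708*√228363/228363 = 113065/30117 - 452708*√228363/228363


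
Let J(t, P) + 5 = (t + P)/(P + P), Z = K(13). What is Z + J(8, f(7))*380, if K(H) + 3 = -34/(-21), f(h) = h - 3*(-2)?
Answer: -435287/273 ≈ -1594.5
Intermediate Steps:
f(h) = 6 + h (f(h) = h + 6 = 6 + h)
K(H) = -29/21 (K(H) = -3 - 34/(-21) = -3 - 34*(-1/21) = -3 + 34/21 = -29/21)
Z = -29/21 ≈ -1.3810
J(t, P) = -5 + (P + t)/(2*P) (J(t, P) = -5 + (t + P)/(P + P) = -5 + (P + t)/((2*P)) = -5 + (P + t)*(1/(2*P)) = -5 + (P + t)/(2*P))
Z + J(8, f(7))*380 = -29/21 + ((8 - 9*(6 + 7))/(2*(6 + 7)))*380 = -29/21 + ((1/2)*(8 - 9*13)/13)*380 = -29/21 + ((1/2)*(1/13)*(8 - 117))*380 = -29/21 + ((1/2)*(1/13)*(-109))*380 = -29/21 - 109/26*380 = -29/21 - 20710/13 = -435287/273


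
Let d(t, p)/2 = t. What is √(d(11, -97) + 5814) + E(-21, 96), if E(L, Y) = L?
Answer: -21 + 2*√1459 ≈ 55.394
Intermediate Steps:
d(t, p) = 2*t
√(d(11, -97) + 5814) + E(-21, 96) = √(2*11 + 5814) - 21 = √(22 + 5814) - 21 = √5836 - 21 = 2*√1459 - 21 = -21 + 2*√1459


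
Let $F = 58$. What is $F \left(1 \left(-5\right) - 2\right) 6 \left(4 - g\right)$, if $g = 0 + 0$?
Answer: $-9744$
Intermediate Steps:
$g = 0$
$F \left(1 \left(-5\right) - 2\right) 6 \left(4 - g\right) = 58 \left(1 \left(-5\right) - 2\right) 6 \left(4 - 0\right) = 58 \left(-5 - 2\right) 6 \left(4 + 0\right) = 58 \left(-7\right) 6 \cdot 4 = \left(-406\right) 24 = -9744$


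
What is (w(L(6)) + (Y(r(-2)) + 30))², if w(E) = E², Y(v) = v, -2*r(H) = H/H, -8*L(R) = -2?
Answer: 223729/256 ≈ 873.94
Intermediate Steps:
L(R) = ¼ (L(R) = -⅛*(-2) = ¼)
r(H) = -½ (r(H) = -H/(2*H) = -½*1 = -½)
(w(L(6)) + (Y(r(-2)) + 30))² = ((¼)² + (-½ + 30))² = (1/16 + 59/2)² = (473/16)² = 223729/256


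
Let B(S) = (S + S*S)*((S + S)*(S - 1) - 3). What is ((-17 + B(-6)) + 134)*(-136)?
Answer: -346392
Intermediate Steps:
B(S) = (-3 + 2*S*(-1 + S))*(S + S²) (B(S) = (S + S²)*((2*S)*(-1 + S) - 3) = (S + S²)*(2*S*(-1 + S) - 3) = (S + S²)*(-3 + 2*S*(-1 + S)) = (-3 + 2*S*(-1 + S))*(S + S²))
((-17 + B(-6)) + 134)*(-136) = ((-17 - 6*(-3 - 5*(-6) + 2*(-6)³)) + 134)*(-136) = ((-17 - 6*(-3 + 30 + 2*(-216))) + 134)*(-136) = ((-17 - 6*(-3 + 30 - 432)) + 134)*(-136) = ((-17 - 6*(-405)) + 134)*(-136) = ((-17 + 2430) + 134)*(-136) = (2413 + 134)*(-136) = 2547*(-136) = -346392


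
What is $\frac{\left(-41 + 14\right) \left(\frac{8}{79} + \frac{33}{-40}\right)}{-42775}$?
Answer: $- \frac{61749}{135169000} \approx -0.00045683$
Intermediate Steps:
$\frac{\left(-41 + 14\right) \left(\frac{8}{79} + \frac{33}{-40}\right)}{-42775} = - 27 \left(8 \cdot \frac{1}{79} + 33 \left(- \frac{1}{40}\right)\right) \left(- \frac{1}{42775}\right) = - 27 \left(\frac{8}{79} - \frac{33}{40}\right) \left(- \frac{1}{42775}\right) = \left(-27\right) \left(- \frac{2287}{3160}\right) \left(- \frac{1}{42775}\right) = \frac{61749}{3160} \left(- \frac{1}{42775}\right) = - \frac{61749}{135169000}$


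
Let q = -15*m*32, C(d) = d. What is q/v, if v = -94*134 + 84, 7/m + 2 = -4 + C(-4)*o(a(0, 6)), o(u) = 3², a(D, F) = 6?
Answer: -5/782 ≈ -0.0063939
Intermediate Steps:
o(u) = 9
m = -⅙ (m = 7/(-2 + (-4 - 4*9)) = 7/(-2 + (-4 - 36)) = 7/(-2 - 40) = 7/(-42) = 7*(-1/42) = -⅙ ≈ -0.16667)
v = -12512 (v = -12596 + 84 = -12512)
q = 80 (q = -15*(-⅙)*32 = (5/2)*32 = 80)
q/v = 80/(-12512) = 80*(-1/12512) = -5/782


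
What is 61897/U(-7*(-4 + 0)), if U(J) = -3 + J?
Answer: 61897/25 ≈ 2475.9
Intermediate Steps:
61897/U(-7*(-4 + 0)) = 61897/(-3 - 7*(-4 + 0)) = 61897/(-3 - 7*(-4)) = 61897/(-3 + 28) = 61897/25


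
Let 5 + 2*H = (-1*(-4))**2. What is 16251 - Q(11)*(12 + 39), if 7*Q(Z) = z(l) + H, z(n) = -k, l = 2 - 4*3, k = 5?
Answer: 227463/14 ≈ 16247.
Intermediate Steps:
l = -10 (l = 2 - 12 = -10)
z(n) = -5 (z(n) = -1*5 = -5)
H = 11/2 (H = -5/2 + (-1*(-4))**2/2 = -5/2 + (1/2)*4**2 = -5/2 + (1/2)*16 = -5/2 + 8 = 11/2 ≈ 5.5000)
Q(Z) = 1/14 (Q(Z) = (-5 + 11/2)/7 = (1/7)*(1/2) = 1/14)
16251 - Q(11)*(12 + 39) = 16251 - (12 + 39)/14 = 16251 - 51/14 = 227463/14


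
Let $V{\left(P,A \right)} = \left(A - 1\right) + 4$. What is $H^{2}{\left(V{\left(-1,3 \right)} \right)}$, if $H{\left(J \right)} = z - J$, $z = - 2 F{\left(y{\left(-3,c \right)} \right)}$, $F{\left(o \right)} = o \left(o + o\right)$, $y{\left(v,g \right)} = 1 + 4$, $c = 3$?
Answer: $11236$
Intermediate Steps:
$V{\left(P,A \right)} = 3 + A$ ($V{\left(P,A \right)} = \left(-1 + A\right) + 4 = 3 + A$)
$y{\left(v,g \right)} = 5$
$F{\left(o \right)} = 2 o^{2}$ ($F{\left(o \right)} = o 2 o = 2 o^{2}$)
$z = -100$ ($z = - 2 \cdot 2 \cdot 5^{2} = - 2 \cdot 2 \cdot 25 = \left(-2\right) 50 = -100$)
$H{\left(J \right)} = -100 - J$
$H^{2}{\left(V{\left(-1,3 \right)} \right)} = \left(-100 - \left(3 + 3\right)\right)^{2} = \left(-100 - 6\right)^{2} = \left(-106\right)^{2} = 11236$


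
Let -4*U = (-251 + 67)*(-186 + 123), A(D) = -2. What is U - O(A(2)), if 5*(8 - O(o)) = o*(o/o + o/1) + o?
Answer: -2906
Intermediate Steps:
U = -2898 (U = -(-251 + 67)*(-186 + 123)/4 = -(-46)*(-63) = -¼*11592 = -2898)
O(o) = 8 - o/5 - o*(1 + o)/5 (O(o) = 8 - (o*(o/o + o/1) + o)/5 = 8 - (o*(1 + o*1) + o)/5 = 8 - (o*(1 + o) + o)/5 = 8 - (o + o*(1 + o))/5 = 8 + (-o/5 - o*(1 + o)/5) = 8 - o/5 - o*(1 + o)/5)
U - O(A(2)) = -2898 - (8 - ⅖*(-2) - ⅕*(-2)²) = -2898 - (8 + ⅘ - ⅕*4) = -2898 - (8 + ⅘ - ⅘) = -2898 - 1*8 = -2898 - 8 = -2906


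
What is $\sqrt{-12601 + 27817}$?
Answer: $4 \sqrt{951} \approx 123.35$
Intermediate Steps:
$\sqrt{-12601 + 27817} = \sqrt{15216} = 4 \sqrt{951}$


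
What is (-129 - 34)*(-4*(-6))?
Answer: -3912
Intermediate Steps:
(-129 - 34)*(-4*(-6)) = -163*24 = -3912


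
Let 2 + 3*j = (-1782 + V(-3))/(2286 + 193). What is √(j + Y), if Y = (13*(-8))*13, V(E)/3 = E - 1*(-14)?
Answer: I*√74827606047/7437 ≈ 36.782*I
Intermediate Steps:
V(E) = 42 + 3*E (V(E) = 3*(E - 1*(-14)) = 3*(E + 14) = 3*(14 + E) = 42 + 3*E)
j = -6707/7437 (j = -⅔ + ((-1782 + (42 + 3*(-3)))/(2286 + 193))/3 = -⅔ + ((-1782 + (42 - 9))/2479)/3 = -⅔ + ((-1782 + 33)*(1/2479))/3 = -⅔ + (-1749*1/2479)/3 = -⅔ + (⅓)*(-1749/2479) = -⅔ - 583/2479 = -6707/7437 ≈ -0.90184)
Y = -1352 (Y = -104*13 = -1352)
√(j + Y) = √(-6707/7437 - 1352) = √(-10061531/7437) = I*√74827606047/7437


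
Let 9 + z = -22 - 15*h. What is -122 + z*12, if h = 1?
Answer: -674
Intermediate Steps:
z = -46 (z = -9 + (-22 - 15*1) = -9 + (-22 - 15) = -9 - 37 = -46)
-122 + z*12 = -122 - 46*12 = -122 - 552 = -674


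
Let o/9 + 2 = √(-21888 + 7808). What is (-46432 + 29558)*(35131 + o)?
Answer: -592496762 - 2429856*I*√55 ≈ -5.925e+8 - 1.802e+7*I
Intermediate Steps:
o = -18 + 144*I*√55 (o = -18 + 9*√(-21888 + 7808) = -18 + 9*√(-14080) = -18 + 9*(16*I*√55) = -18 + 144*I*√55 ≈ -18.0 + 1067.9*I)
(-46432 + 29558)*(35131 + o) = (-46432 + 29558)*(35131 + (-18 + 144*I*√55)) = -16874*(35113 + 144*I*√55) = -592496762 - 2429856*I*√55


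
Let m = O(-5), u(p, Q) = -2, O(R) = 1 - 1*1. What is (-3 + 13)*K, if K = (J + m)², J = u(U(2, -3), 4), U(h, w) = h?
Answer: 40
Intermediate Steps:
O(R) = 0 (O(R) = 1 - 1 = 0)
m = 0
J = -2
K = 4 (K = (-2 + 0)² = (-2)² = 4)
(-3 + 13)*K = (-3 + 13)*4 = 10*4 = 40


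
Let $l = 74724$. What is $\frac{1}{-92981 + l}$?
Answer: $- \frac{1}{18257} \approx -5.4774 \cdot 10^{-5}$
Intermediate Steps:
$\frac{1}{-92981 + l} = \frac{1}{-92981 + 74724} = \frac{1}{-18257} = - \frac{1}{18257}$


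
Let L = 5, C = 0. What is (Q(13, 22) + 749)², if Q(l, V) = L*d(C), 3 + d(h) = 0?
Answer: 538756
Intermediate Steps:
d(h) = -3 (d(h) = -3 + 0 = -3)
Q(l, V) = -15 (Q(l, V) = 5*(-3) = -15)
(Q(13, 22) + 749)² = (-15 + 749)² = 734² = 538756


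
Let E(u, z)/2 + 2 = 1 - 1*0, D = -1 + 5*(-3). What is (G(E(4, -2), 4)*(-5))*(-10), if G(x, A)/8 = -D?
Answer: 6400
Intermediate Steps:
D = -16 (D = -1 - 15 = -16)
E(u, z) = -2 (E(u, z) = -4 + 2*(1 - 1*0) = -4 + 2*(1 + 0) = -4 + 2*1 = -4 + 2 = -2)
G(x, A) = 128 (G(x, A) = 8*(-1*(-16)) = 8*16 = 128)
(G(E(4, -2), 4)*(-5))*(-10) = (128*(-5))*(-10) = -640*(-10) = 6400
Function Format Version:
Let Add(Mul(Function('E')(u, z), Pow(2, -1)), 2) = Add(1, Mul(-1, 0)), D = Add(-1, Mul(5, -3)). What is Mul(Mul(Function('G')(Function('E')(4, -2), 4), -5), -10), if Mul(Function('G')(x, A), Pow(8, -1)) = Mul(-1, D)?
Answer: 6400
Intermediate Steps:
D = -16 (D = Add(-1, -15) = -16)
Function('E')(u, z) = -2 (Function('E')(u, z) = Add(-4, Mul(2, Add(1, Mul(-1, 0)))) = Add(-4, Mul(2, Add(1, 0))) = Add(-4, Mul(2, 1)) = Add(-4, 2) = -2)
Function('G')(x, A) = 128 (Function('G')(x, A) = Mul(8, Mul(-1, -16)) = Mul(8, 16) = 128)
Mul(Mul(Function('G')(Function('E')(4, -2), 4), -5), -10) = Mul(Mul(128, -5), -10) = Mul(-640, -10) = 6400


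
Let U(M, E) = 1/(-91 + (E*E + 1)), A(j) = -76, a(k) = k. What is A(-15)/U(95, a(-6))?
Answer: 4104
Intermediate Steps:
U(M, E) = 1/(-90 + E**2) (U(M, E) = 1/(-91 + (E**2 + 1)) = 1/(-91 + (1 + E**2)) = 1/(-90 + E**2))
A(-15)/U(95, a(-6)) = -76/(1/(-90 + (-6)**2)) = -76/(1/(-90 + 36)) = -76/(1/(-54)) = -76/(-1/54) = -76*(-54) = 4104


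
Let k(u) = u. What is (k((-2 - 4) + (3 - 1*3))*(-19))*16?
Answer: 1824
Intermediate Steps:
(k((-2 - 4) + (3 - 1*3))*(-19))*16 = (((-2 - 4) + (3 - 1*3))*(-19))*16 = ((-6 + (3 - 3))*(-19))*16 = ((-6 + 0)*(-19))*16 = -6*(-19)*16 = 114*16 = 1824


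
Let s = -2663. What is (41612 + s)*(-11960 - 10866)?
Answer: -889049874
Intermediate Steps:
(41612 + s)*(-11960 - 10866) = (41612 - 2663)*(-11960 - 10866) = 38949*(-22826) = -889049874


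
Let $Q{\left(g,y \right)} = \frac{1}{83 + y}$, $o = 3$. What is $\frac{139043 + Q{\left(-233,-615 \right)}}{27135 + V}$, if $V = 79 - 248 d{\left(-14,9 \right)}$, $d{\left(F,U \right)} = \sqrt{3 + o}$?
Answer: $\frac{1006521696125}{196901917352} + \frac{2293097125 \sqrt{6}}{49225479338} \approx 5.2259$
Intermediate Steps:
$d{\left(F,U \right)} = \sqrt{6}$ ($d{\left(F,U \right)} = \sqrt{3 + 3} = \sqrt{6}$)
$V = 79 - 248 \sqrt{6} \approx -528.47$
$\frac{139043 + Q{\left(-233,-615 \right)}}{27135 + V} = \frac{139043 + \frac{1}{83 - 615}}{27135 + \left(79 - 248 \sqrt{6}\right)} = \frac{139043 + \frac{1}{-532}}{27214 - 248 \sqrt{6}} = \frac{139043 - \frac{1}{532}}{27214 - 248 \sqrt{6}} = \frac{73970875}{532 \left(27214 - 248 \sqrt{6}\right)}$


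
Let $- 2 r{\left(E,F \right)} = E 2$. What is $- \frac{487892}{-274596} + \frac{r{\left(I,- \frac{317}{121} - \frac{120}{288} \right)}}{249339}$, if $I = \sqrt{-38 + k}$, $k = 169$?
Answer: $\frac{121973}{68649} - \frac{\sqrt{131}}{249339} \approx 1.7767$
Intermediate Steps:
$I = \sqrt{131}$ ($I = \sqrt{-38 + 169} = \sqrt{131} \approx 11.446$)
$r{\left(E,F \right)} = - E$ ($r{\left(E,F \right)} = - \frac{E 2}{2} = - \frac{2 E}{2} = - E$)
$- \frac{487892}{-274596} + \frac{r{\left(I,- \frac{317}{121} - \frac{120}{288} \right)}}{249339} = - \frac{487892}{-274596} + \frac{\left(-1\right) \sqrt{131}}{249339} = \left(-487892\right) \left(- \frac{1}{274596}\right) + - \sqrt{131} \cdot \frac{1}{249339} = \frac{121973}{68649} - \frac{\sqrt{131}}{249339}$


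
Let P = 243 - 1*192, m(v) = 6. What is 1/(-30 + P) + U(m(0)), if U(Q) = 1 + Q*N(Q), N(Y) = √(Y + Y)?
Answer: 22/21 + 12*√3 ≈ 21.832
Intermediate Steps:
P = 51 (P = 243 - 192 = 51)
N(Y) = √2*√Y (N(Y) = √(2*Y) = √2*√Y)
U(Q) = 1 + √2*Q^(3/2) (U(Q) = 1 + Q*(√2*√Q) = 1 + √2*Q^(3/2))
1/(-30 + P) + U(m(0)) = 1/(-30 + 51) + (1 + √2*6^(3/2)) = 1/21 + (1 + √2*(6*√6)) = 1/21 + (1 + 12*√3) = 22/21 + 12*√3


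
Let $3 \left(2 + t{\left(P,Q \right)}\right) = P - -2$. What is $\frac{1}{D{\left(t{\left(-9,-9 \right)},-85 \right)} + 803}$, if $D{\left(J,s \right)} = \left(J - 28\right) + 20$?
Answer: $\frac{3}{2372} \approx 0.0012648$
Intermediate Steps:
$t{\left(P,Q \right)} = - \frac{4}{3} + \frac{P}{3}$ ($t{\left(P,Q \right)} = -2 + \frac{P - -2}{3} = -2 + \frac{P + 2}{3} = -2 + \frac{2 + P}{3} = -2 + \left(\frac{2}{3} + \frac{P}{3}\right) = - \frac{4}{3} + \frac{P}{3}$)
$D{\left(J,s \right)} = -8 + J$ ($D{\left(J,s \right)} = \left(-28 + J\right) + 20 = -8 + J$)
$\frac{1}{D{\left(t{\left(-9,-9 \right)},-85 \right)} + 803} = \frac{1}{\left(-8 + \left(- \frac{4}{3} + \frac{1}{3} \left(-9\right)\right)\right) + 803} = \frac{1}{\left(-8 - \frac{13}{3}\right) + 803} = \frac{1}{- \frac{37}{3} + 803} = \frac{1}{\frac{2372}{3}} = \frac{3}{2372}$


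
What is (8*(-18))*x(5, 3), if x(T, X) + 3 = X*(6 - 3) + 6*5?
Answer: -5184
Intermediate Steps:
x(T, X) = 27 + 3*X (x(T, X) = -3 + (X*(6 - 3) + 6*5) = -3 + (X*3 + 30) = -3 + (3*X + 30) = -3 + (30 + 3*X) = 27 + 3*X)
(8*(-18))*x(5, 3) = (8*(-18))*(27 + 3*3) = -144*(27 + 9) = -144*36 = -5184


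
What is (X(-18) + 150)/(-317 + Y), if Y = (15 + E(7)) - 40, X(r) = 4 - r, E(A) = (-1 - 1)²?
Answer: -86/169 ≈ -0.50888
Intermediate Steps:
E(A) = 4 (E(A) = (-2)² = 4)
Y = -21 (Y = (15 + 4) - 40 = 19 - 40 = -21)
(X(-18) + 150)/(-317 + Y) = ((4 - 1*(-18)) + 150)/(-317 - 21) = ((4 + 18) + 150)/(-338) = (22 + 150)*(-1/338) = 172*(-1/338) = -86/169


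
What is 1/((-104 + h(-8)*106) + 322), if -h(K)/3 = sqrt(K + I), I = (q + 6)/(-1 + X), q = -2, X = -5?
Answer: 109/461966 + 53*I*sqrt(78)/461966 ≈ 0.00023595 + 0.0010132*I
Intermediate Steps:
I = -2/3 (I = (-2 + 6)/(-1 - 5) = 4/(-6) = 4*(-1/6) = -2/3 ≈ -0.66667)
h(K) = -3*sqrt(-2/3 + K) (h(K) = -3*sqrt(K - 2/3) = -3*sqrt(-2/3 + K))
1/((-104 + h(-8)*106) + 322) = 1/((-104 - sqrt(-6 + 9*(-8))*106) + 322) = 1/((-104 - sqrt(-6 - 72)*106) + 322) = 1/((-104 - sqrt(-78)*106) + 322) = 1/((-104 - I*sqrt(78)*106) + 322) = 1/((-104 - 106*I*sqrt(78)) + 322) = 1/(218 - 106*I*sqrt(78))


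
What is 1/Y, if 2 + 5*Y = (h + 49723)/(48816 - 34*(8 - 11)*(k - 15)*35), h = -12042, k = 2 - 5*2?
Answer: -166470/104269 ≈ -1.5965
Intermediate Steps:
k = -8 (k = 2 - 10 = -8)
Y = -104269/166470 (Y = -⅖ + ((-12042 + 49723)/(48816 - 34*(8 - 11)*(-8 - 15)*35))/5 = -⅖ + (37681/(48816 - (-102)*(-23)*35))/5 = -⅖ + (37681/(48816 - 34*69*35))/5 = -⅖ + (37681/(48816 - 2346*35))/5 = -⅖ + (37681/(48816 - 82110))/5 = -⅖ + (37681/(-33294))/5 = -⅖ + (37681*(-1/33294))/5 = -⅖ + (⅕)*(-37681/33294) = -⅖ - 37681/166470 = -104269/166470 ≈ -0.62635)
1/Y = 1/(-104269/166470) = -166470/104269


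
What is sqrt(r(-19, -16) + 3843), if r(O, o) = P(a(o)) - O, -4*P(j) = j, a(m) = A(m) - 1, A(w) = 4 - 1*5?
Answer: 5*sqrt(618)/2 ≈ 62.149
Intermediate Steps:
A(w) = -1 (A(w) = 4 - 5 = -1)
a(m) = -2 (a(m) = -1 - 1 = -2)
P(j) = -j/4
r(O, o) = 1/2 - O (r(O, o) = -1/4*(-2) - O = 1/2 - O)
sqrt(r(-19, -16) + 3843) = sqrt((1/2 - 1*(-19)) + 3843) = sqrt((1/2 + 19) + 3843) = sqrt(39/2 + 3843) = sqrt(7725/2) = 5*sqrt(618)/2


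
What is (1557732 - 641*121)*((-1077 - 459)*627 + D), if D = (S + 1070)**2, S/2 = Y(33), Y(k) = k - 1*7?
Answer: 437852343852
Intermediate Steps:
Y(k) = -7 + k (Y(k) = k - 7 = -7 + k)
S = 52 (S = 2*(-7 + 33) = 2*26 = 52)
D = 1258884 (D = (52 + 1070)**2 = 1122**2 = 1258884)
(1557732 - 641*121)*((-1077 - 459)*627 + D) = (1557732 - 641*121)*((-1077 - 459)*627 + 1258884) = (1557732 - 77561)*(-1536*627 + 1258884) = 1480171*(-963072 + 1258884) = 1480171*295812 = 437852343852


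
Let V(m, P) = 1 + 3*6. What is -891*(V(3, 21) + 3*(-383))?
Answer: 1006830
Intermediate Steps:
V(m, P) = 19 (V(m, P) = 1 + 18 = 19)
-891*(V(3, 21) + 3*(-383)) = -891*(19 + 3*(-383)) = -891*(19 - 1149) = -891*(-1130) = 1006830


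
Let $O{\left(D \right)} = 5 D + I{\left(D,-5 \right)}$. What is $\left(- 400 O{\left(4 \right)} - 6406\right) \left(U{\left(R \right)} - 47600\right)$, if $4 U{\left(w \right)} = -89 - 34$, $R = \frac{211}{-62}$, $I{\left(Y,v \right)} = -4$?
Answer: $\frac{1219918769}{2} \approx 6.0996 \cdot 10^{8}$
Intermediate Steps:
$R = - \frac{211}{62}$ ($R = 211 \left(- \frac{1}{62}\right) = - \frac{211}{62} \approx -3.4032$)
$U{\left(w \right)} = - \frac{123}{4}$ ($U{\left(w \right)} = \frac{-89 - 34}{4} = \frac{1}{4} \left(-123\right) = - \frac{123}{4}$)
$O{\left(D \right)} = -4 + 5 D$ ($O{\left(D \right)} = 5 D - 4 = -4 + 5 D$)
$\left(- 400 O{\left(4 \right)} - 6406\right) \left(U{\left(R \right)} - 47600\right) = \left(- 400 \left(-4 + 5 \cdot 4\right) - 6406\right) \left(- \frac{123}{4} - 47600\right) = \left(- 400 \left(-4 + 20\right) - 6406\right) \left(- \frac{190523}{4}\right) = \left(\left(-400\right) 16 - 6406\right) \left(- \frac{190523}{4}\right) = \left(-6400 - 6406\right) \left(- \frac{190523}{4}\right) = \left(-12806\right) \left(- \frac{190523}{4}\right) = \frac{1219918769}{2}$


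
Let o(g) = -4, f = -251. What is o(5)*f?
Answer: 1004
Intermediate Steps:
o(5)*f = -4*(-251) = 1004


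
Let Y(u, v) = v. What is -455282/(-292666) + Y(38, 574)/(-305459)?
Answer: 901961001/580503011 ≈ 1.5538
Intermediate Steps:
-455282/(-292666) + Y(38, 574)/(-305459) = -455282/(-292666) + 574/(-305459) = -455282*(-1/292666) + 574*(-1/305459) = 227641/146333 - 82/43637 = 901961001/580503011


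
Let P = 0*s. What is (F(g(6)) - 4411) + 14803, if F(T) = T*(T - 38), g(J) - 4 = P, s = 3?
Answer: 10256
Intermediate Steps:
P = 0 (P = 0*3 = 0)
g(J) = 4 (g(J) = 4 + 0 = 4)
F(T) = T*(-38 + T)
(F(g(6)) - 4411) + 14803 = (4*(-38 + 4) - 4411) + 14803 = (4*(-34) - 4411) + 14803 = (-136 - 4411) + 14803 = -4547 + 14803 = 10256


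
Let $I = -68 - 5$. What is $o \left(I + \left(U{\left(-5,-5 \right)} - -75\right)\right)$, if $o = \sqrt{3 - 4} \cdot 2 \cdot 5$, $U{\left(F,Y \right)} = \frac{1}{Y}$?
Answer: $18 i \approx 18.0 i$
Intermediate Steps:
$o = 10 i$ ($o = \sqrt{-1} \cdot 2 \cdot 5 = i 2 \cdot 5 = 2 i 5 = 10 i \approx 10.0 i$)
$I = -73$
$o \left(I + \left(U{\left(-5,-5 \right)} - -75\right)\right) = 10 i \left(-73 + \left(\frac{1}{-5} - -75\right)\right) = 10 i \left(-73 + \left(- \frac{1}{5} + 75\right)\right) = 10 i \left(-73 + \frac{374}{5}\right) = 10 i \frac{9}{5} = 18 i$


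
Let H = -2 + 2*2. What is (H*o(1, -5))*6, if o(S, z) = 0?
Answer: 0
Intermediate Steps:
H = 2 (H = -2 + 4 = 2)
(H*o(1, -5))*6 = (2*0)*6 = 0*6 = 0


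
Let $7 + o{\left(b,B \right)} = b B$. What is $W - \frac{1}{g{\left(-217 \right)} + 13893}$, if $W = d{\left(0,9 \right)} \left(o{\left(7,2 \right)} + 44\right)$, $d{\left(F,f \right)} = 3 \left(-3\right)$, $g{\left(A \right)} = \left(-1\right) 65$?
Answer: $- \frac{6347053}{13828} \approx -459.0$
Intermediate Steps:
$o{\left(b,B \right)} = -7 + B b$ ($o{\left(b,B \right)} = -7 + b B = -7 + B b$)
$g{\left(A \right)} = -65$
$d{\left(F,f \right)} = -9$
$W = -459$ ($W = - 9 \left(\left(-7 + 2 \cdot 7\right) + 44\right) = - 9 \left(\left(-7 + 14\right) + 44\right) = - 9 \left(7 + 44\right) = \left(-9\right) 51 = -459$)
$W - \frac{1}{g{\left(-217 \right)} + 13893} = -459 - \frac{1}{-65 + 13893} = -459 - \frac{1}{13828} = - \frac{6347053}{13828}$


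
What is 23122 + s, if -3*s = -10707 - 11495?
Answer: 91568/3 ≈ 30523.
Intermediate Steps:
s = 22202/3 (s = -(-10707 - 11495)/3 = -⅓*(-22202) = 22202/3 ≈ 7400.7)
23122 + s = 23122 + 22202/3 = 91568/3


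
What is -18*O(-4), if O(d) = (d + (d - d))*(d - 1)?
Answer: -360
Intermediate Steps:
O(d) = d*(-1 + d) (O(d) = (d + 0)*(-1 + d) = d*(-1 + d))
-18*O(-4) = -(-72)*(-1 - 4) = -(-72)*(-5) = -18*20 = -360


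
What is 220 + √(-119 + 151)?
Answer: 220 + 4*√2 ≈ 225.66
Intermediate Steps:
220 + √(-119 + 151) = 220 + √32 = 220 + 4*√2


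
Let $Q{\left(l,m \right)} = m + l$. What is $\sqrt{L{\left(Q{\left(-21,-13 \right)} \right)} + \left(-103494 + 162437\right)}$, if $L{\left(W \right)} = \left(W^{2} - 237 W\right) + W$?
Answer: $11 \sqrt{563} \approx 261.0$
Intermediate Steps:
$Q{\left(l,m \right)} = l + m$
$L{\left(W \right)} = W^{2} - 236 W$
$\sqrt{L{\left(Q{\left(-21,-13 \right)} \right)} + \left(-103494 + 162437\right)} = \sqrt{\left(-21 - 13\right) \left(-236 - 34\right) + \left(-103494 + 162437\right)} = \sqrt{- 34 \left(-236 - 34\right) + 58943} = \sqrt{\left(-34\right) \left(-270\right) + 58943} = \sqrt{9180 + 58943} = \sqrt{68123} = 11 \sqrt{563}$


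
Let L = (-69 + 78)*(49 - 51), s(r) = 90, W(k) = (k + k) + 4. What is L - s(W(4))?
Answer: -108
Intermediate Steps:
W(k) = 4 + 2*k (W(k) = 2*k + 4 = 4 + 2*k)
L = -18 (L = 9*(-2) = -18)
L - s(W(4)) = -18 - 1*90 = -18 - 90 = -108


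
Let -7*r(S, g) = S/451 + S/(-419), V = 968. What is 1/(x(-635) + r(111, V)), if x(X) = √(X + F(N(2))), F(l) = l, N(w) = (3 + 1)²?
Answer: 4698525216/1083098274106795 - 1749754865089*I*√619/1083098274106795 ≈ 4.338e-6 - 0.040193*I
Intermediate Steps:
N(w) = 16 (N(w) = 4² = 16)
r(S, g) = 32*S/1322783 (r(S, g) = -(S/451 + S/(-419))/7 = -(S*(1/451) + S*(-1/419))/7 = -(S/451 - S/419)/7 = -(-32)*S/1322783 = 32*S/1322783)
x(X) = √(16 + X) (x(X) = √(X + 16) = √(16 + X))
1/(x(-635) + r(111, V)) = 1/(√(16 - 635) + (32/1322783)*111) = 1/(√(-619) + 3552/1322783) = 1/(I*√619 + 3552/1322783) = 1/(3552/1322783 + I*√619)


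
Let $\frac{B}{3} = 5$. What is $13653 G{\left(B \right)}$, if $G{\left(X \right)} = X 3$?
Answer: $614385$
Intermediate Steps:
$B = 15$ ($B = 3 \cdot 5 = 15$)
$G{\left(X \right)} = 3 X$
$13653 G{\left(B \right)} = 13653 \cdot 3 \cdot 15 = 13653 \cdot 45 = 614385$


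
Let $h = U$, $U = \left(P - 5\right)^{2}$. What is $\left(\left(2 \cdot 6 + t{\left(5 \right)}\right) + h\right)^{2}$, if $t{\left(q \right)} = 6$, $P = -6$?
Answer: $19321$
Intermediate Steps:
$U = 121$ ($U = \left(-6 - 5\right)^{2} = \left(-11\right)^{2} = 121$)
$h = 121$
$\left(\left(2 \cdot 6 + t{\left(5 \right)}\right) + h\right)^{2} = \left(\left(2 \cdot 6 + 6\right) + 121\right)^{2} = \left(\left(12 + 6\right) + 121\right)^{2} = \left(18 + 121\right)^{2} = 139^{2} = 19321$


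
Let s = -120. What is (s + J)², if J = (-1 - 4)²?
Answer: 9025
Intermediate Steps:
J = 25 (J = (-5)² = 25)
(s + J)² = (-120 + 25)² = (-95)² = 9025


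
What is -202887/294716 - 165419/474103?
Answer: -144940961365/139725739748 ≈ -1.0373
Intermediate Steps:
-202887/294716 - 165419/474103 = -144940961365/139725739748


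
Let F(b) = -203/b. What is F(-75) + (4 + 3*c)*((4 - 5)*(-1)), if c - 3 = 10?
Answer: 3428/75 ≈ 45.707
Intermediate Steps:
c = 13 (c = 3 + 10 = 13)
F(-75) + (4 + 3*c)*((4 - 5)*(-1)) = -203/(-75) + (4 + 3*13)*((4 - 5)*(-1)) = -203*(-1/75) + (4 + 39)*(-1*(-1)) = 203/75 + 43*1 = 203/75 + 43 = 3428/75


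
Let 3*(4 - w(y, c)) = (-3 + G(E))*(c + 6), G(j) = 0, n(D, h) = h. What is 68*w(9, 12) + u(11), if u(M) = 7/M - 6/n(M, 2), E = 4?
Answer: 16430/11 ≈ 1493.6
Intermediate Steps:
u(M) = -3 + 7/M (u(M) = 7/M - 6/2 = 7/M - 6*½ = 7/M - 3 = -3 + 7/M)
w(y, c) = 10 + c (w(y, c) = 4 - (-3 + 0)*(c + 6)/3 = 4 - (-1)*(6 + c) = 4 - (-18 - 3*c)/3 = 4 + (6 + c) = 10 + c)
68*w(9, 12) + u(11) = 68*(10 + 12) + (-3 + 7/11) = 68*22 + (-3 + 7*(1/11)) = 1496 + (-3 + 7/11) = 1496 - 26/11 = 16430/11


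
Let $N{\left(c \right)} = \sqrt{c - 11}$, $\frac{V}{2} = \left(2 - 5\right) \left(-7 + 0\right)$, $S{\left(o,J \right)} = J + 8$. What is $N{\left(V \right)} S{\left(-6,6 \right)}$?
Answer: $14 \sqrt{31} \approx 77.949$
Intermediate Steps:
$S{\left(o,J \right)} = 8 + J$
$V = 42$ ($V = 2 \left(2 - 5\right) \left(-7 + 0\right) = 2 \left(\left(-3\right) \left(-7\right)\right) = 2 \cdot 21 = 42$)
$N{\left(c \right)} = \sqrt{-11 + c}$
$N{\left(V \right)} S{\left(-6,6 \right)} = \sqrt{-11 + 42} \left(8 + 6\right) = \sqrt{31} \cdot 14 = 14 \sqrt{31}$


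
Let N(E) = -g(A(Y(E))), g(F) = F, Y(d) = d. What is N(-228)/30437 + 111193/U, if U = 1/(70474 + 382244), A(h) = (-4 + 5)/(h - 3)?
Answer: 353931351296947579/7030947 ≈ 5.0339e+10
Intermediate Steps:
A(h) = 1/(-3 + h)
U = 1/452718 ≈ 2.2089e-6
N(E) = -1/(-3 + E)
N(-228)/30437 + 111193/U = -1/(-3 - 228)/30437 + 111193/(1/452718) = -1/(-231)*(1/30437) + 111193*452718 = -1*(-1/231)*(1/30437) + 50339072574 = (1/231)*(1/30437) + 50339072574 = 1/7030947 + 50339072574 = 353931351296947579/7030947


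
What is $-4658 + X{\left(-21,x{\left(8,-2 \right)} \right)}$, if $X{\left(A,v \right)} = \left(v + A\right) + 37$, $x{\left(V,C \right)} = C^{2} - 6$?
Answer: $-4644$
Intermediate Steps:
$x{\left(V,C \right)} = -6 + C^{2}$ ($x{\left(V,C \right)} = C^{2} - 6 = -6 + C^{2}$)
$X{\left(A,v \right)} = 37 + A + v$ ($X{\left(A,v \right)} = \left(A + v\right) + 37 = 37 + A + v$)
$-4658 + X{\left(-21,x{\left(8,-2 \right)} \right)} = -4658 - \left(-10 - 4\right) = -4658 + \left(37 - 21 + \left(-6 + 4\right)\right) = -4658 - -14 = -4658 + 14 = -4644$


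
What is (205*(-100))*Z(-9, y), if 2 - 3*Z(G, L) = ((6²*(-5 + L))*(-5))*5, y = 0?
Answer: 92209000/3 ≈ 3.0736e+7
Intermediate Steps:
Z(G, L) = -4498/3 + 300*L (Z(G, L) = ⅔ - (6²*(-5 + L))*(-5)*5/3 = ⅔ - (36*(-5 + L))*(-5)*5/3 = ⅔ - (-180 + 36*L)*(-5)*5/3 = ⅔ - (900 - 180*L)*5/3 = ⅔ - (4500 - 900*L)/3 = ⅔ + (-1500 + 300*L) = -4498/3 + 300*L)
(205*(-100))*Z(-9, y) = (205*(-100))*(-4498/3 + 300*0) = -20500*(-4498/3 + 0) = -20500*(-4498/3) = 92209000/3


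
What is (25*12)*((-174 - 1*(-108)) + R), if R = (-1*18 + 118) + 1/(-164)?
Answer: 418125/41 ≈ 10198.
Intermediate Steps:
R = 16399/164 (R = (-18 + 118) - 1/164 = 100 - 1/164 = 16399/164 ≈ 99.994)
(25*12)*((-174 - 1*(-108)) + R) = (25*12)*((-174 - 1*(-108)) + 16399/164) = 300*((-174 + 108) + 16399/164) = 300*(-66 + 16399/164) = 300*(5575/164) = 418125/41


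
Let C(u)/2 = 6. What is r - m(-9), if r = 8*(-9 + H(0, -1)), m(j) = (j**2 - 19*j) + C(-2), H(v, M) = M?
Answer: -344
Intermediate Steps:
C(u) = 12 (C(u) = 2*6 = 12)
m(j) = 12 + j**2 - 19*j (m(j) = (j**2 - 19*j) + 12 = 12 + j**2 - 19*j)
r = -80 (r = 8*(-9 - 1) = 8*(-10) = -80)
r - m(-9) = -80 - (12 + (-9)**2 - 19*(-9)) = -80 - (12 + 81 + 171) = -80 - 1*264 = -80 - 264 = -344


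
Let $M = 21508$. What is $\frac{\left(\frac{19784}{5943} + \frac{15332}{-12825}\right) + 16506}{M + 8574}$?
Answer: $\frac{209705502179}{382136534325} \approx 0.54877$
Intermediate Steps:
$\frac{\left(\frac{19784}{5943} + \frac{15332}{-12825}\right) + 16506}{M + 8574} = \frac{\left(\frac{19784}{5943} + \frac{15332}{-12825}\right) + 16506}{21508 + 8574} = \frac{\left(19784 \cdot \frac{1}{5943} + 15332 \left(- \frac{1}{12825}\right)\right) + 16506}{30082} = \left(\left(\frac{19784}{5943} - \frac{15332}{12825}\right) + 16506\right) \frac{1}{30082} = \left(\frac{54203908}{25406325} + 16506\right) \frac{1}{30082} = \frac{419411004358}{25406325} \cdot \frac{1}{30082} = \frac{209705502179}{382136534325}$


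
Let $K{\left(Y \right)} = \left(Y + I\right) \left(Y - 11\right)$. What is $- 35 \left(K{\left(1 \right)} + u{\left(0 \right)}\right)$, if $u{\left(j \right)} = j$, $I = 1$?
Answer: $700$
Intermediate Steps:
$K{\left(Y \right)} = \left(1 + Y\right) \left(-11 + Y\right)$ ($K{\left(Y \right)} = \left(Y + 1\right) \left(Y - 11\right) = \left(1 + Y\right) \left(-11 + Y\right)$)
$- 35 \left(K{\left(1 \right)} + u{\left(0 \right)}\right) = - 35 \left(\left(-11 + 1^{2} - 10\right) + 0\right) = - 35 \left(\left(-11 + 1 - 10\right) + 0\right) = - 35 \left(-20 + 0\right) = \left(-35\right) \left(-20\right) = 700$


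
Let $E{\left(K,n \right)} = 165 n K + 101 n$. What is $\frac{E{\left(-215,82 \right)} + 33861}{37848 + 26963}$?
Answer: $- \frac{2866807}{64811} \approx -44.233$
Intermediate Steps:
$E{\left(K,n \right)} = 101 n + 165 K n$ ($E{\left(K,n \right)} = 165 K n + 101 n = 101 n + 165 K n$)
$\frac{E{\left(-215,82 \right)} + 33861}{37848 + 26963} = \frac{82 \left(101 + 165 \left(-215\right)\right) + 33861}{37848 + 26963} = \frac{82 \left(101 - 35475\right) + 33861}{64811} = \left(82 \left(-35374\right) + 33861\right) \frac{1}{64811} = \left(-2900668 + 33861\right) \frac{1}{64811} = \left(-2866807\right) \frac{1}{64811} = - \frac{2866807}{64811}$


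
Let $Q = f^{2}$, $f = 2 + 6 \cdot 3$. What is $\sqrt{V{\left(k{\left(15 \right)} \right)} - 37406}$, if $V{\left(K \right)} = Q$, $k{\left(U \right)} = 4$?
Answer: $i \sqrt{37006} \approx 192.37 i$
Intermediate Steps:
$f = 20$ ($f = 2 + 18 = 20$)
$Q = 400$ ($Q = 20^{2} = 400$)
$V{\left(K \right)} = 400$
$\sqrt{V{\left(k{\left(15 \right)} \right)} - 37406} = \sqrt{400 - 37406} = \sqrt{-37006} = i \sqrt{37006}$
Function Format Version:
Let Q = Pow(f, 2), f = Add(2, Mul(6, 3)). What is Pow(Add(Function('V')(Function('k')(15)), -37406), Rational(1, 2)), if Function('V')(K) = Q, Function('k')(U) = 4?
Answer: Mul(I, Pow(37006, Rational(1, 2))) ≈ Mul(192.37, I)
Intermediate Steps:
f = 20 (f = Add(2, 18) = 20)
Q = 400 (Q = Pow(20, 2) = 400)
Function('V')(K) = 400
Pow(Add(Function('V')(Function('k')(15)), -37406), Rational(1, 2)) = Pow(Add(400, -37406), Rational(1, 2)) = Pow(-37006, Rational(1, 2)) = Mul(I, Pow(37006, Rational(1, 2)))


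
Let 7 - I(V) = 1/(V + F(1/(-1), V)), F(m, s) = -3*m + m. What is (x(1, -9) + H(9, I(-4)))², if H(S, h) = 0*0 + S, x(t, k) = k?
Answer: 0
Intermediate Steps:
F(m, s) = -2*m
I(V) = 7 - 1/(2 + V) (I(V) = 7 - 1/(V - 2/(-1)) = 7 - 1/(V - 2*(-1)) = 7 - 1/(V + 2) = 7 - 1/(2 + V))
H(S, h) = S (H(S, h) = 0 + S = S)
(x(1, -9) + H(9, I(-4)))² = (-9 + 9)² = 0² = 0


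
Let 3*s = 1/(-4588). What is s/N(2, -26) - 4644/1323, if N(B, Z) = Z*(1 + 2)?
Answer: -184657775/52606008 ≈ -3.5102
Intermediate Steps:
s = -1/13764 (s = (⅓)/(-4588) = (⅓)*(-1/4588) = -1/13764 ≈ -7.2653e-5)
N(B, Z) = 3*Z (N(B, Z) = Z*3 = 3*Z)
s/N(2, -26) - 4644/1323 = -1/(13764*(3*(-26))) - 4644/1323 = -1/13764/(-78) - 4644*1/1323 = -1/13764*(-1/78) - 172/49 = 1/1073592 - 172/49 = -184657775/52606008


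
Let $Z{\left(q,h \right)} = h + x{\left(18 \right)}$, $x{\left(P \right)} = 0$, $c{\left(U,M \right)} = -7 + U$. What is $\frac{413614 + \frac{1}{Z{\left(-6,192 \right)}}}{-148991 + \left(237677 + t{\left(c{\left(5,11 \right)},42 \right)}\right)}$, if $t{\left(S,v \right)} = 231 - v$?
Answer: $\frac{79413889}{17064000} \approx 4.6539$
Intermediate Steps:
$Z{\left(q,h \right)} = h$ ($Z{\left(q,h \right)} = h + 0 = h$)
$\frac{413614 + \frac{1}{Z{\left(-6,192 \right)}}}{-148991 + \left(237677 + t{\left(c{\left(5,11 \right)},42 \right)}\right)} = \frac{413614 + \frac{1}{192}}{-148991 + \left(237677 + \left(231 - 42\right)\right)} = \frac{79413889}{192 \left(-148991 + \left(237677 + 189\right)\right)} = \frac{79413889}{192 \left(-148991 + 237866\right)} = \frac{79413889}{192 \cdot 88875} = \frac{79413889}{192} \cdot \frac{1}{88875} = \frac{79413889}{17064000}$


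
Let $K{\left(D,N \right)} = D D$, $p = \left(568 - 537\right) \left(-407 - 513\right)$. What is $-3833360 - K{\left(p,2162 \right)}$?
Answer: $-817223760$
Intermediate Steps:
$p = -28520$ ($p = 31 \left(-920\right) = -28520$)
$K{\left(D,N \right)} = D^{2}$
$-3833360 - K{\left(p,2162 \right)} = -3833360 - \left(-28520\right)^{2} = -3833360 - 813390400 = -817223760$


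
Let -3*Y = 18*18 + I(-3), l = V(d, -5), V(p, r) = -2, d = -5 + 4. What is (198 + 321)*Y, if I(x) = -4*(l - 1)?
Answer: -58128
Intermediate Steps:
d = -1
l = -2
I(x) = 12 (I(x) = -4*(-2 - 1) = -4*(-3) = 12)
Y = -112 (Y = -(18*18 + 12)/3 = -(324 + 12)/3 = -⅓*336 = -112)
(198 + 321)*Y = (198 + 321)*(-112) = 519*(-112) = -58128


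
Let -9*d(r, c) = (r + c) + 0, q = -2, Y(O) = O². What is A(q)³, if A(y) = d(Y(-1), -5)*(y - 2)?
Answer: -4096/729 ≈ -5.6187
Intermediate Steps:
d(r, c) = -c/9 - r/9 (d(r, c) = -((r + c) + 0)/9 = -((c + r) + 0)/9 = -(c + r)/9 = -c/9 - r/9)
A(y) = -8/9 + 4*y/9 (A(y) = (-⅑*(-5) - ⅑*(-1)²)*(y - 2) = (5/9 - ⅑*1)*(-2 + y) = (5/9 - ⅑)*(-2 + y) = 4*(-2 + y)/9 = -8/9 + 4*y/9)
A(q)³ = (-8/9 + (4/9)*(-2))³ = (-8/9 - 8/9)³ = (-16/9)³ = -4096/729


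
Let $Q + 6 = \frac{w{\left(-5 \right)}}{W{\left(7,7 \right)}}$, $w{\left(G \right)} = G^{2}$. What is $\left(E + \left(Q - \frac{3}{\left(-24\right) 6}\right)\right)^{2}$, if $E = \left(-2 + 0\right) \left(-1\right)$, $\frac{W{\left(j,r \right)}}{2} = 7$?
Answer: $\frac{543169}{112896} \approx 4.8112$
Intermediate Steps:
$W{\left(j,r \right)} = 14$ ($W{\left(j,r \right)} = 2 \cdot 7 = 14$)
$Q = - \frac{59}{14}$ ($Q = -6 + \frac{\left(-5\right)^{2}}{14} = -6 + 25 \cdot \frac{1}{14} = -6 + \frac{25}{14} = - \frac{59}{14} \approx -4.2143$)
$E = 2$ ($E = \left(-2\right) \left(-1\right) = 2$)
$\left(E + \left(Q - \frac{3}{\left(-24\right) 6}\right)\right)^{2} = \left(2 - \left(\frac{59}{14} + \frac{3}{\left(-24\right) 6}\right)\right)^{2} = \left(2 - \left(\frac{59}{14} + \frac{3}{-144}\right)\right)^{2} = \left(2 - \left(\frac{59}{14} + 3 \left(- \frac{1}{144}\right)\right)\right)^{2} = \left(2 - \frac{1409}{336}\right)^{2} = \left(- \frac{737}{336}\right)^{2} = \frac{543169}{112896}$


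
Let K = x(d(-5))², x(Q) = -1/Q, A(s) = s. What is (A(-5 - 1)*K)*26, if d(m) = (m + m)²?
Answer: -39/2500 ≈ -0.015600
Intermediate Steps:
d(m) = 4*m² (d(m) = (2*m)² = 4*m²)
K = 1/10000 (K = (-1/(4*(-5)²))² = (-1/(4*25))² = (-1/100)² = 1/10000 ≈ 0.00010000)
(A(-5 - 1)*K)*26 = ((-5 - 1)*(1/10000))*26 = -6*1/10000*26 = -3/5000*26 = -39/2500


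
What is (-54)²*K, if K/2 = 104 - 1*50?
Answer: 314928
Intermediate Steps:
K = 108 (K = 2*(104 - 1*50) = 2*(104 - 50) = 2*54 = 108)
(-54)²*K = (-54)²*108 = 2916*108 = 314928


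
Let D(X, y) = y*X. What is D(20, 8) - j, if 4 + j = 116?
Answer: 48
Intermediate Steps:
j = 112 (j = -4 + 116 = 112)
D(X, y) = X*y
D(20, 8) - j = 20*8 - 1*112 = 160 - 112 = 48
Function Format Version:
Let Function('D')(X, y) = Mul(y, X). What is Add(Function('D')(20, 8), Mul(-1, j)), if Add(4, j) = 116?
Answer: 48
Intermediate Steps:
j = 112 (j = Add(-4, 116) = 112)
Function('D')(X, y) = Mul(X, y)
Add(Function('D')(20, 8), Mul(-1, j)) = Add(Mul(20, 8), Mul(-1, 112)) = Add(160, -112) = 48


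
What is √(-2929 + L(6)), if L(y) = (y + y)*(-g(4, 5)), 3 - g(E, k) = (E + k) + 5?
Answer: I*√2797 ≈ 52.887*I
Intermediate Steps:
g(E, k) = -2 - E - k (g(E, k) = 3 - ((E + k) + 5) = 3 - (5 + E + k) = 3 + (-5 - E - k) = -2 - E - k)
L(y) = 22*y (L(y) = (y + y)*(-(-2 - 1*4 - 1*5)) = (2*y)*(-(-2 - 4 - 5)) = (2*y)*(-1*(-11)) = (2*y)*11 = 22*y)
√(-2929 + L(6)) = √(-2929 + 22*6) = √(-2929 + 132) = √(-2797) = I*√2797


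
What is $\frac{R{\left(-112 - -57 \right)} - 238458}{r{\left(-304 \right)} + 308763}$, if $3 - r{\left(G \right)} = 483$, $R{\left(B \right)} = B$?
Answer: $- \frac{238513}{308283} \approx -0.77368$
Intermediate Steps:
$r{\left(G \right)} = -480$ ($r{\left(G \right)} = 3 - 483 = -480$)
$\frac{R{\left(-112 - -57 \right)} - 238458}{r{\left(-304 \right)} + 308763} = \frac{\left(-112 - -57\right) - 238458}{-480 + 308763} = \frac{\left(-112 + 57\right) - 238458}{308283} = \left(-55 - 238458\right) \frac{1}{308283} = \left(-238513\right) \frac{1}{308283} = - \frac{238513}{308283}$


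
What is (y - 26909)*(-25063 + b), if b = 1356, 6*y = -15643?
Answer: 4198438579/6 ≈ 6.9974e+8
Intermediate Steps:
y = -15643/6 (y = (1/6)*(-15643) = -15643/6 ≈ -2607.2)
(y - 26909)*(-25063 + b) = (-15643/6 - 26909)*(-25063 + 1356) = -177097/6*(-23707) = 4198438579/6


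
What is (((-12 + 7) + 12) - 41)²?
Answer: 1156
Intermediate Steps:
(((-12 + 7) + 12) - 41)² = ((-5 + 12) - 41)² = (7 - 41)² = (-34)² = 1156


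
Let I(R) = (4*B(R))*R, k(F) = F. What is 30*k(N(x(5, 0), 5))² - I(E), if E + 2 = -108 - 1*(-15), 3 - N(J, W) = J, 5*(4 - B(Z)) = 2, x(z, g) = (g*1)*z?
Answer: 1638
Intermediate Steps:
x(z, g) = g*z
B(Z) = 18/5 (B(Z) = 4 - ⅕*2 = 4 - ⅖ = 18/5)
N(J, W) = 3 - J
E = -95 (E = -2 + (-108 - 1*(-15)) = -2 + (-108 + 15) = -2 - 93 = -95)
I(R) = 72*R/5 (I(R) = (4*(18/5))*R = 72*R/5)
30*k(N(x(5, 0), 5))² - I(E) = 30*(3 - 0*5)² - 72*(-95)/5 = 30*(3 - 1*0)² - 1*(-1368) = 30*(3 + 0)² + 1368 = 30*3² + 1368 = 30*9 + 1368 = 270 + 1368 = 1638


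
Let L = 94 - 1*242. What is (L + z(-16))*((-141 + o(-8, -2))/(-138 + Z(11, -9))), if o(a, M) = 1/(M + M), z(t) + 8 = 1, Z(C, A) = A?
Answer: -87575/588 ≈ -148.94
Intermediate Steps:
z(t) = -7 (z(t) = -8 + 1 = -7)
o(a, M) = 1/(2*M)
L = -148 (L = 94 - 242 = -148)
(L + z(-16))*((-141 + o(-8, -2))/(-138 + Z(11, -9))) = (-148 - 7)*((-141 + (½)/(-2))/(-138 - 9)) = -155*(-141 + (½)*(-½))/(-147) = -155*(-141 - ¼)*(-1)/147 = -(-87575)*(-1)/(4*147) = -155*565/588 = -87575/588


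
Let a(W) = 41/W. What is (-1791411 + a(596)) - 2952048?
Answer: -2827101523/596 ≈ -4.7435e+6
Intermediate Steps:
(-1791411 + a(596)) - 2952048 = (-1791411 + 41/596) - 2952048 = -1067680915/596 - 2952048 = -2827101523/596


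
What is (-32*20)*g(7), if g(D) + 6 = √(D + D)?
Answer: 3840 - 640*√14 ≈ 1445.3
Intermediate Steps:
g(D) = -6 + √2*√D (g(D) = -6 + √(D + D) = -6 + √(2*D) = -6 + √2*√D)
(-32*20)*g(7) = (-32*20)*(-6 + √2*√7) = -640*(-6 + √14) = 3840 - 640*√14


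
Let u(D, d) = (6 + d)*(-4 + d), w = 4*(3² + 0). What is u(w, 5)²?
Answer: 121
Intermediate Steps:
w = 36 (w = 4*(9 + 0) = 4*9 = 36)
u(D, d) = (-4 + d)*(6 + d)
u(w, 5)² = (-24 + 5² + 2*5)² = (-24 + 25 + 10)² = 11² = 121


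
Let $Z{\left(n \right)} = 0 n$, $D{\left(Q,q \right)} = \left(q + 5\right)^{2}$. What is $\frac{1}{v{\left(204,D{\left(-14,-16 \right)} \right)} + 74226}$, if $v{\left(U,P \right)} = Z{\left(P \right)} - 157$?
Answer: $\frac{1}{74069} \approx 1.3501 \cdot 10^{-5}$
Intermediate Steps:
$D{\left(Q,q \right)} = \left(5 + q\right)^{2}$
$Z{\left(n \right)} = 0$
$v{\left(U,P \right)} = -157$ ($v{\left(U,P \right)} = 0 - 157 = -157$)
$\frac{1}{v{\left(204,D{\left(-14,-16 \right)} \right)} + 74226} = \frac{1}{-157 + 74226} = \frac{1}{74069}$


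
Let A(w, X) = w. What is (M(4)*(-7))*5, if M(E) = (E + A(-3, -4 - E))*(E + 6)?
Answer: -350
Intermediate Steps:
M(E) = (-3 + E)*(6 + E) (M(E) = (E - 3)*(E + 6) = (-3 + E)*(6 + E))
(M(4)*(-7))*5 = ((-18 + 4² + 3*4)*(-7))*5 = ((-18 + 16 + 12)*(-7))*5 = (10*(-7))*5 = -70*5 = -350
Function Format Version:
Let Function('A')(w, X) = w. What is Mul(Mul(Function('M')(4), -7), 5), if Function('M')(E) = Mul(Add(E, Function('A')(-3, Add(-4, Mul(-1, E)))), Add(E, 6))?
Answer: -350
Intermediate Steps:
Function('M')(E) = Mul(Add(-3, E), Add(6, E)) (Function('M')(E) = Mul(Add(E, -3), Add(E, 6)) = Mul(Add(-3, E), Add(6, E)))
Mul(Mul(Function('M')(4), -7), 5) = Mul(Mul(Add(-18, Pow(4, 2), Mul(3, 4)), -7), 5) = Mul(Mul(Add(-18, 16, 12), -7), 5) = Mul(Mul(10, -7), 5) = Mul(-70, 5) = -350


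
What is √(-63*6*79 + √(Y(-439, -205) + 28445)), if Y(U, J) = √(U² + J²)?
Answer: √(-29862 + √(28445 + √234746)) ≈ 172.31*I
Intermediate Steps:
Y(U, J) = √(J² + U²)
√(-63*6*79 + √(Y(-439, -205) + 28445)) = √(-63*6*79 + √(√((-205)² + (-439)²) + 28445)) = √(-378*79 + √(√(42025 + 192721) + 28445)) = √(-29862 + √(√234746 + 28445)) = √(-29862 + √(28445 + √234746))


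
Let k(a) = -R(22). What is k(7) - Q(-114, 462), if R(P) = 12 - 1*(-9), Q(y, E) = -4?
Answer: -17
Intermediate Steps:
R(P) = 21 (R(P) = 12 + 9 = 21)
k(a) = -21 (k(a) = -1*21 = -21)
k(7) - Q(-114, 462) = -21 - 1*(-4) = -21 + 4 = -17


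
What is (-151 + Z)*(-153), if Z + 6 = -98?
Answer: 39015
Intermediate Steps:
Z = -104 (Z = -6 - 98 = -104)
(-151 + Z)*(-153) = (-151 - 104)*(-153) = -255*(-153) = 39015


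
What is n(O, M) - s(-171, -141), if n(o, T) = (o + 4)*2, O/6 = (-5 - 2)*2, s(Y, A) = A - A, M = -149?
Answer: -160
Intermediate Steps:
s(Y, A) = 0
O = -84 (O = 6*((-5 - 2)*2) = 6*(-7*2) = 6*(-14) = -84)
n(o, T) = 8 + 2*o (n(o, T) = (4 + o)*2 = 8 + 2*o)
n(O, M) - s(-171, -141) = (8 + 2*(-84)) - 1*0 = (8 - 168) + 0 = -160 + 0 = -160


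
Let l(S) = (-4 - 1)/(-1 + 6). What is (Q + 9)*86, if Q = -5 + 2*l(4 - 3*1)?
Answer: 172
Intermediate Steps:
l(S) = -1 (l(S) = -5/5 = -5*⅕ = -1)
Q = -7 (Q = -5 + 2*(-1) = -5 - 2 = -7)
(Q + 9)*86 = (-7 + 9)*86 = 2*86 = 172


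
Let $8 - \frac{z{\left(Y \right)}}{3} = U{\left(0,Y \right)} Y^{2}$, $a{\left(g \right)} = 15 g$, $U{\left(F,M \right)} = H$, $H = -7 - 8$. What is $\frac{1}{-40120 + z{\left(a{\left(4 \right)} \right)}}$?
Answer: $\frac{1}{121904} \approx 8.2032 \cdot 10^{-6}$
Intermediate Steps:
$H = -15$ ($H = -7 - 8 = -15$)
$U{\left(F,M \right)} = -15$
$z{\left(Y \right)} = 24 + 45 Y^{2}$ ($z{\left(Y \right)} = 24 - 3 \left(- 15 Y^{2}\right) = 24 + 45 Y^{2}$)
$\frac{1}{-40120 + z{\left(a{\left(4 \right)} \right)}} = \frac{1}{-40120 + \left(24 + 45 \left(15 \cdot 4\right)^{2}\right)} = \frac{1}{-40120 + \left(24 + 45 \cdot 60^{2}\right)} = \frac{1}{-40120 + \left(24 + 45 \cdot 3600\right)} = \frac{1}{-40120 + \left(24 + 162000\right)} = \frac{1}{-40120 + 162024} = \frac{1}{121904}$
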